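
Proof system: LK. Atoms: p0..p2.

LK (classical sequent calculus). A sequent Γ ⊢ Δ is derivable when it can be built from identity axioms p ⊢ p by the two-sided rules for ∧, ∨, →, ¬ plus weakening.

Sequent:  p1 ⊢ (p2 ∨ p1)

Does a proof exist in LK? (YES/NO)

Derivation (root first):
[∨R] p1 ⊢ (p2 ∨ p1)
  [WR] p1 ⊢ p1, p2
    [Ax] p1 ⊢ p1

Result: YES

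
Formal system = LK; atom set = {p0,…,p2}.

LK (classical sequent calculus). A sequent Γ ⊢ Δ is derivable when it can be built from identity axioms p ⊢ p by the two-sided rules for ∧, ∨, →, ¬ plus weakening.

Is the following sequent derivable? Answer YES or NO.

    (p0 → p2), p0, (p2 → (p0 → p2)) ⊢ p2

Proof tree:
[→L] (p0 → p2), p0, (p2 → (p0 → p2)) ⊢ p2
  [→L] p0, (p0 → p2) ⊢ p2
    [Ax] p0 ⊢ p0
    [Ax] p2 ⊢ p2
  [→L] p0, (p0 → p2) ⊢ p2
    [Ax] p0 ⊢ p0
    [Ax] p2 ⊢ p2

Result: YES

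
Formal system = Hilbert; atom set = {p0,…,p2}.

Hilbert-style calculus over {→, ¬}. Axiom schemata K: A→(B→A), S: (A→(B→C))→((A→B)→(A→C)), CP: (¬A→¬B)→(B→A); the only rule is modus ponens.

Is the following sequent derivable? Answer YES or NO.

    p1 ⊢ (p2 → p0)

Search for a countermodel by truth-table:
  v=000: Γ:[p1=F] Δ:[(p2 → p0)=T] refutes=False
  v=001: Γ:[p1=F] Δ:[(p2 → p0)=F] refutes=False
  v=010: Γ:[p1=T] Δ:[(p2 → p0)=T] refutes=False
  v=011: Γ:[p1=T] Δ:[(p2 → p0)=F] refutes=True  ← countermodel

Result: NO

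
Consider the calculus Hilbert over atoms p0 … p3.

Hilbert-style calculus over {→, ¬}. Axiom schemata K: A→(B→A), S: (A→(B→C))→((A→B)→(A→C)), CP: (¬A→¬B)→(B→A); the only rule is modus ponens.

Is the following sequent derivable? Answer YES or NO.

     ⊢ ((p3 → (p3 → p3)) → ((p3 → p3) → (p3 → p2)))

Truth-table refutation:
  v=0000: Γ:[] Δ:[((p3 → (p3 → p3)) → ((p3 → p3) → (p3 → p2)))=T] refutes=False
  v=0001: Γ:[] Δ:[((p3 → (p3 → p3)) → ((p3 → p3) → (p3 → p2)))=F] refutes=True  ← countermodel

Result: NO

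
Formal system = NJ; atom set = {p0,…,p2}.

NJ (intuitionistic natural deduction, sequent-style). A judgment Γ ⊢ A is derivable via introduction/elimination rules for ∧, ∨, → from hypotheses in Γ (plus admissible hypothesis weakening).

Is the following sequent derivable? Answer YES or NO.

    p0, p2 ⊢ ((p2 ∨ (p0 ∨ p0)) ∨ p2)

Derivation trace:
[∨I₁] p0, p2 ⊢ ((p2 ∨ (p0 ∨ p0)) ∨ p2)
  [Wk] p0, p2 ⊢ (p2 ∨ (p0 ∨ p0))
    [∨I₂] p0 ⊢ (p2 ∨ (p0 ∨ p0))
      [∨I₁] p0 ⊢ (p0 ∨ p0)
        [Ax] p0 ⊢ p0

Result: YES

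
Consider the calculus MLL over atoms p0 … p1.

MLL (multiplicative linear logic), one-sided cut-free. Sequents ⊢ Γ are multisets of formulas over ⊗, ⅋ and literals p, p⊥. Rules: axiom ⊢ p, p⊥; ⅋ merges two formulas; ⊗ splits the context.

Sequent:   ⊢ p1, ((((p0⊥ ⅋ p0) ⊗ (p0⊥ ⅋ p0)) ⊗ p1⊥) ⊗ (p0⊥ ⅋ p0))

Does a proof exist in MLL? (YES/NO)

Derivation (root first):
[⊗]  ⊢ p1, ((((p0⊥ ⅋ p0) ⊗ (p0⊥ ⅋ p0)) ⊗ p1⊥) ⊗ (p0⊥ ⅋ p0))
  [⊗]  ⊢ p1, (((p0⊥ ⅋ p0) ⊗ (p0⊥ ⅋ p0)) ⊗ p1⊥)
    [⊗]  ⊢ ((p0⊥ ⅋ p0) ⊗ (p0⊥ ⅋ p0))
      [⅋]  ⊢ (p0⊥ ⅋ p0)
        [Ax]  ⊢ p0, p0⊥
      [⅋]  ⊢ (p0⊥ ⅋ p0)
        [Ax]  ⊢ p0, p0⊥
    [Ax]  ⊢ p1, p1⊥
  [⅋]  ⊢ (p0⊥ ⅋ p0)
    [Ax]  ⊢ p0, p0⊥

Result: YES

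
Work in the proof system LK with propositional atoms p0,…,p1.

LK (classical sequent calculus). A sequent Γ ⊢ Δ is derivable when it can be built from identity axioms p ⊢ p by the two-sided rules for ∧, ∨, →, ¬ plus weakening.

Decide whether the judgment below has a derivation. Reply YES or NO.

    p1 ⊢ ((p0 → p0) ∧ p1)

Derivation trace:
[∧R] p1 ⊢ ((p0 → p0) ∧ p1)
  [→R]  ⊢ (p0 → p0)
    [Ax] p0 ⊢ p0
  [Ax] p1 ⊢ p1

Result: YES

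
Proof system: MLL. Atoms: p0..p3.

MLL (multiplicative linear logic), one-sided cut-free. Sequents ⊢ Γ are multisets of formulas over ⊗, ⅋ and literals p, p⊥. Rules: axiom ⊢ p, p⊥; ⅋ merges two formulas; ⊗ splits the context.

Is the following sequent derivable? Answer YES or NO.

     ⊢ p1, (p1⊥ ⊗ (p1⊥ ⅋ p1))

Derivation (root first):
[⊗]  ⊢ p1, (p1⊥ ⊗ (p1⊥ ⅋ p1))
  [Ax]  ⊢ p1, p1⊥
  [⅋]  ⊢ (p1⊥ ⅋ p1)
    [Ax]  ⊢ p1, p1⊥

Result: YES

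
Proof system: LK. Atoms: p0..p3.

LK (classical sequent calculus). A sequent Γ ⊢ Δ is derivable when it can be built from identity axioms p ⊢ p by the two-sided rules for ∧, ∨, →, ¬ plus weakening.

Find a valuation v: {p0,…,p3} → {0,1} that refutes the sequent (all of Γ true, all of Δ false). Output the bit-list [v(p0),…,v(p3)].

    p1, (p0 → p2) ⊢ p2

Truth-table refutation:
  v=0000: Γ:[p1=F, (p0 → p2)=T] Δ:[p2=F] refutes=False
  v=0001: Γ:[p1=F, (p0 → p2)=T] Δ:[p2=F] refutes=False
  v=0010: Γ:[p1=F, (p0 → p2)=T] Δ:[p2=T] refutes=False
  v=0011: Γ:[p1=F, (p0 → p2)=T] Δ:[p2=T] refutes=False
  v=0100: Γ:[p1=T, (p0 → p2)=T] Δ:[p2=F] refutes=True  ← countermodel

Result: [0, 1, 0, 0]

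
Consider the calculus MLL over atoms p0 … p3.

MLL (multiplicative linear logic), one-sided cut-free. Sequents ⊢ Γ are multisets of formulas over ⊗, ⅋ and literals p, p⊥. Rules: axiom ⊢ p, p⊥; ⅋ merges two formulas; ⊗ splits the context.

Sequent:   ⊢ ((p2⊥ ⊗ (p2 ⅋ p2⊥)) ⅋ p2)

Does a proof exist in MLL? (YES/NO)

Proof tree:
[⅋]  ⊢ ((p2⊥ ⊗ (p2 ⅋ p2⊥)) ⅋ p2)
  [⊗]  ⊢ p2, (p2⊥ ⊗ (p2 ⅋ p2⊥))
    [Ax]  ⊢ p2, p2⊥
    [⅋]  ⊢ (p2 ⅋ p2⊥)
      [Ax]  ⊢ p2, p2⊥

Result: YES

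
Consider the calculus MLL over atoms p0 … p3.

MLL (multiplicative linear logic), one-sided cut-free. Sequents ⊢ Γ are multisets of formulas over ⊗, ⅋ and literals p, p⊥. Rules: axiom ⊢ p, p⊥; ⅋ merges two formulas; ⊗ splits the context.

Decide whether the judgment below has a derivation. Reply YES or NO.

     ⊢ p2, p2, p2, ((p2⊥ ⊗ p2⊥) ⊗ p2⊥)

Proof tree:
[⊗]  ⊢ p2, p2, p2, ((p2⊥ ⊗ p2⊥) ⊗ p2⊥)
  [⊗]  ⊢ p2, p2, (p2⊥ ⊗ p2⊥)
    [Ax]  ⊢ p2, p2⊥
    [Ax]  ⊢ p2, p2⊥
  [Ax]  ⊢ p2, p2⊥

Result: YES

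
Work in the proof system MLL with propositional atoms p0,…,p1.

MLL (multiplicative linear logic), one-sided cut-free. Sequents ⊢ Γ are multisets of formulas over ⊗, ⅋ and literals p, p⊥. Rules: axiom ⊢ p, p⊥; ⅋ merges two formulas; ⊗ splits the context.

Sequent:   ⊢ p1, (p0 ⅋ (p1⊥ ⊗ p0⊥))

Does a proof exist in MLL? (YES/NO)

Proof tree:
[⅋]  ⊢ p1, (p0 ⅋ (p1⊥ ⊗ p0⊥))
  [⊗]  ⊢ p1, p0, (p1⊥ ⊗ p0⊥)
    [Ax]  ⊢ p1, p1⊥
    [Ax]  ⊢ p0, p0⊥

Result: YES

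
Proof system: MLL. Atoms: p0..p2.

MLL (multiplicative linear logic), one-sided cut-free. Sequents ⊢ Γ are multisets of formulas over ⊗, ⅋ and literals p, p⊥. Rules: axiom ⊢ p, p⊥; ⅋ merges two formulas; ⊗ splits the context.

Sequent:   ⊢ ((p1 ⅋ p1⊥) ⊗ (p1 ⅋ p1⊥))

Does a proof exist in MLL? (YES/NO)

Derivation trace:
[⊗]  ⊢ ((p1 ⅋ p1⊥) ⊗ (p1 ⅋ p1⊥))
  [⅋]  ⊢ (p1 ⅋ p1⊥)
    [Ax]  ⊢ p1, p1⊥
  [⅋]  ⊢ (p1 ⅋ p1⊥)
    [Ax]  ⊢ p1, p1⊥

Result: YES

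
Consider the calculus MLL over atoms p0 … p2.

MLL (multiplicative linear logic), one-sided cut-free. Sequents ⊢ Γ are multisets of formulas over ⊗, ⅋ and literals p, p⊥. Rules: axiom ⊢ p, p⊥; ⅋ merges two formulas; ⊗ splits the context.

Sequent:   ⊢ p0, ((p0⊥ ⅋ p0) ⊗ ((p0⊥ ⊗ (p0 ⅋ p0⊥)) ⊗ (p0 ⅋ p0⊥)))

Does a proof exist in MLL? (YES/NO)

Derivation trace:
[⊗]  ⊢ p0, ((p0⊥ ⅋ p0) ⊗ ((p0⊥ ⊗ (p0 ⅋ p0⊥)) ⊗ (p0 ⅋ p0⊥)))
  [⅋]  ⊢ (p0⊥ ⅋ p0)
    [Ax]  ⊢ p0, p0⊥
  [⊗]  ⊢ p0, ((p0⊥ ⊗ (p0 ⅋ p0⊥)) ⊗ (p0 ⅋ p0⊥))
    [⊗]  ⊢ p0, (p0⊥ ⊗ (p0 ⅋ p0⊥))
      [Ax]  ⊢ p0, p0⊥
      [⅋]  ⊢ (p0 ⅋ p0⊥)
        [Ax]  ⊢ p0, p0⊥
    [⅋]  ⊢ (p0 ⅋ p0⊥)
      [Ax]  ⊢ p0, p0⊥

Result: YES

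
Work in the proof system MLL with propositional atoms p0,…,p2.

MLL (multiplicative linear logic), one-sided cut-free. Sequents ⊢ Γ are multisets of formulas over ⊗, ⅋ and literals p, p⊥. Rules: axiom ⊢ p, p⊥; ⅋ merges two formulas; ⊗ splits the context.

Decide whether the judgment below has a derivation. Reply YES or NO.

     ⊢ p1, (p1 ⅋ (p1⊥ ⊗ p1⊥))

Derivation trace:
[⅋]  ⊢ p1, (p1 ⅋ (p1⊥ ⊗ p1⊥))
  [⊗]  ⊢ p1, p1, (p1⊥ ⊗ p1⊥)
    [Ax]  ⊢ p1, p1⊥
    [Ax]  ⊢ p1, p1⊥

Result: YES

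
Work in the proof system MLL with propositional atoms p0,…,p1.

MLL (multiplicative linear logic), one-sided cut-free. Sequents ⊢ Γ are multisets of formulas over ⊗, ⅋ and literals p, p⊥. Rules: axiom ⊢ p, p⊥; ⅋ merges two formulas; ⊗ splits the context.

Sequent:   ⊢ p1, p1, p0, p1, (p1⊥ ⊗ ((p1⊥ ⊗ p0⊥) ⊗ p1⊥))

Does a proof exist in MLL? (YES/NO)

Derivation trace:
[⊗]  ⊢ p1, p1, p0, p1, (p1⊥ ⊗ ((p1⊥ ⊗ p0⊥) ⊗ p1⊥))
  [Ax]  ⊢ p1, p1⊥
  [⊗]  ⊢ p1, p0, p1, ((p1⊥ ⊗ p0⊥) ⊗ p1⊥)
    [⊗]  ⊢ p1, p0, (p1⊥ ⊗ p0⊥)
      [Ax]  ⊢ p1, p1⊥
      [Ax]  ⊢ p0, p0⊥
    [Ax]  ⊢ p1, p1⊥

Result: YES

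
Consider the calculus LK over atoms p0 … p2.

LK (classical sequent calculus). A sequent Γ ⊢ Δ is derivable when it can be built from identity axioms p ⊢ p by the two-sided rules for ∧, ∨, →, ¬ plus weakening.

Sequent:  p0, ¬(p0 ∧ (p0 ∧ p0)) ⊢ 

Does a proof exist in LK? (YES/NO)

Derivation (root first):
[¬L] p0, ¬(p0 ∧ (p0 ∧ p0)) ⊢ 
  [∧R] p0 ⊢ (p0 ∧ (p0 ∧ p0))
    [Ax] p0 ⊢ p0
    [∧R] p0 ⊢ (p0 ∧ p0)
      [Ax] p0 ⊢ p0
      [Ax] p0 ⊢ p0

Result: YES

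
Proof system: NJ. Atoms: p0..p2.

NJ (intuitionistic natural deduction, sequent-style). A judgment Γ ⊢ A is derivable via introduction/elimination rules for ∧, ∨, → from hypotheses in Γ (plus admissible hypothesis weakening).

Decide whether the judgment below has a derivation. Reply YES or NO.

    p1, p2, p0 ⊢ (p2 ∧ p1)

Derivation (root first):
[∧I] p1, p2, p0 ⊢ (p2 ∧ p1)
  [Wk] p2, p0 ⊢ p2
    [Ax] p2 ⊢ p2
  [Ax] p1 ⊢ p1

Result: YES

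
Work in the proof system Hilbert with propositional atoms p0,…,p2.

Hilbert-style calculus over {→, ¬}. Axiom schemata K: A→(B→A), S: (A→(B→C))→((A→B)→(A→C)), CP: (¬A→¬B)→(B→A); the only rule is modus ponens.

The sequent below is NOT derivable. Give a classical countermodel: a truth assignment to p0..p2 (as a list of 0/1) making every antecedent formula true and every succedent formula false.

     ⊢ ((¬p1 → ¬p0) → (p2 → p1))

Enumerate valuations to refute Γ ⊢ Δ:
  v=000: Γ:[] Δ:[((¬p1 → ¬p0) → (p2 → p1))=T] refutes=False
  v=001: Γ:[] Δ:[((¬p1 → ¬p0) → (p2 → p1))=F] refutes=True  ← countermodel

Result: [0, 0, 1]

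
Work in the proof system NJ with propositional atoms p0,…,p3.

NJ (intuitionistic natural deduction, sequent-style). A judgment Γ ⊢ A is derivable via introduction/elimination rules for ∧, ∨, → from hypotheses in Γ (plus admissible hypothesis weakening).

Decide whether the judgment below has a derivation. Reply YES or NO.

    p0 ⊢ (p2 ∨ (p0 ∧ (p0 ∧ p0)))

Derivation (root first):
[∨I₂] p0 ⊢ (p2 ∨ (p0 ∧ (p0 ∧ p0)))
  [∧I] p0 ⊢ (p0 ∧ (p0 ∧ p0))
    [Ax] p0 ⊢ p0
    [∧I] p0 ⊢ (p0 ∧ p0)
      [Ax] p0 ⊢ p0
      [Ax] p0 ⊢ p0

Result: YES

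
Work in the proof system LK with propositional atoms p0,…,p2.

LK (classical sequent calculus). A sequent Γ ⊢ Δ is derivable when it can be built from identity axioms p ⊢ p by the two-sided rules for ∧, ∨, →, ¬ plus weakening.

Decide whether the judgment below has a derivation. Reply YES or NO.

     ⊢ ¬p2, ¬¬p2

Derivation (root first):
[¬R]  ⊢ ¬p2, ¬¬p2
  [¬L] ¬p2 ⊢ ¬p2
    [¬R]  ⊢ p2, ¬p2
      [Ax] p2 ⊢ p2

Result: YES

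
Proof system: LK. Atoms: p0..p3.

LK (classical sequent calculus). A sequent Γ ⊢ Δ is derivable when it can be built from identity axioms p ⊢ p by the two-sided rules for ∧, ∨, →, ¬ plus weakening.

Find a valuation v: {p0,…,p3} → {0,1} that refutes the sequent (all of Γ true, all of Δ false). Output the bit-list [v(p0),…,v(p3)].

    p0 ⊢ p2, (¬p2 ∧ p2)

Search for a countermodel by truth-table:
  v=0000: Γ:[p0=F] Δ:[p2=F, (¬p2 ∧ p2)=F] refutes=False
  v=0001: Γ:[p0=F] Δ:[p2=F, (¬p2 ∧ p2)=F] refutes=False
  v=0010: Γ:[p0=F] Δ:[p2=T, (¬p2 ∧ p2)=F] refutes=False
  v=0011: Γ:[p0=F] Δ:[p2=T, (¬p2 ∧ p2)=F] refutes=False
  v=0100: Γ:[p0=F] Δ:[p2=F, (¬p2 ∧ p2)=F] refutes=False
  v=0101: Γ:[p0=F] Δ:[p2=F, (¬p2 ∧ p2)=F] refutes=False
  v=0110: Γ:[p0=F] Δ:[p2=T, (¬p2 ∧ p2)=F] refutes=False
  v=0111: Γ:[p0=F] Δ:[p2=T, (¬p2 ∧ p2)=F] refutes=False
  v=1000: Γ:[p0=T] Δ:[p2=F, (¬p2 ∧ p2)=F] refutes=True  ← countermodel

Result: [1, 0, 0, 0]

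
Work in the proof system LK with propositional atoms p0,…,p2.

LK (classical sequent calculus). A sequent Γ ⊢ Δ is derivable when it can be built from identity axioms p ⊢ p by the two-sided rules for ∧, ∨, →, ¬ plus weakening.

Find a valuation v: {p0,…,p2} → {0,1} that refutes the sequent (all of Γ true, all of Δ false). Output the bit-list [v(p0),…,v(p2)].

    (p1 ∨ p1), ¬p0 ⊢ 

Truth-table refutation:
  v=000: Γ:[(p1 ∨ p1)=F, ¬p0=T] Δ:[] refutes=False
  v=001: Γ:[(p1 ∨ p1)=F, ¬p0=T] Δ:[] refutes=False
  v=010: Γ:[(p1 ∨ p1)=T, ¬p0=T] Δ:[] refutes=True  ← countermodel

Result: [0, 1, 0]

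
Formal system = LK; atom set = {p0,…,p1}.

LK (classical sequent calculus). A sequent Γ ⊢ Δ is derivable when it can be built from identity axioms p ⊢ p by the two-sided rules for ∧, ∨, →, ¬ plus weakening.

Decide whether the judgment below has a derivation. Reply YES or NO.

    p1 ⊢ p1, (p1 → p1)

Proof tree:
[WL] p1 ⊢ p1, (p1 → p1)
  [→R]  ⊢ p1, (p1 → p1)
    [WR] p1 ⊢ p1, p1
      [Ax] p1 ⊢ p1

Result: YES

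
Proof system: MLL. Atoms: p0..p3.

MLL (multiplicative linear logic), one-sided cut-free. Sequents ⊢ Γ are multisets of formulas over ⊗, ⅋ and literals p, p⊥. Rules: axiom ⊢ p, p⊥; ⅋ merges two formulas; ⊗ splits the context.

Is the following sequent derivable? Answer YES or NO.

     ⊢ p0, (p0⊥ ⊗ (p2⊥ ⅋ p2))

Derivation (root first):
[⊗]  ⊢ p0, (p0⊥ ⊗ (p2⊥ ⅋ p2))
  [Ax]  ⊢ p0, p0⊥
  [⅋]  ⊢ (p2⊥ ⅋ p2)
    [Ax]  ⊢ p2, p2⊥

Result: YES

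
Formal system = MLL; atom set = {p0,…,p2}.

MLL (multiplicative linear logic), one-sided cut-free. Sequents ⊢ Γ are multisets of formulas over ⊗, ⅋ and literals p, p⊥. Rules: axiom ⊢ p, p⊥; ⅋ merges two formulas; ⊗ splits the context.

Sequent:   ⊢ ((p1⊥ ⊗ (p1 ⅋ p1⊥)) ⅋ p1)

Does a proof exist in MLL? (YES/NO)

Proof tree:
[⅋]  ⊢ ((p1⊥ ⊗ (p1 ⅋ p1⊥)) ⅋ p1)
  [⊗]  ⊢ p1, (p1⊥ ⊗ (p1 ⅋ p1⊥))
    [Ax]  ⊢ p1, p1⊥
    [⅋]  ⊢ (p1 ⅋ p1⊥)
      [Ax]  ⊢ p1, p1⊥

Result: YES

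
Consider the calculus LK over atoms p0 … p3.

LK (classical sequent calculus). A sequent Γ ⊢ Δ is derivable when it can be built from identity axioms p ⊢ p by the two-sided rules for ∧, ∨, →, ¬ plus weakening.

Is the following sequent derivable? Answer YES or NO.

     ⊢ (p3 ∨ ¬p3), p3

Derivation trace:
[WR]  ⊢ (p3 ∨ ¬p3), p3
  [∨R]  ⊢ (p3 ∨ ¬p3)
    [¬R]  ⊢ p3, ¬p3
      [Ax] p3 ⊢ p3

Result: YES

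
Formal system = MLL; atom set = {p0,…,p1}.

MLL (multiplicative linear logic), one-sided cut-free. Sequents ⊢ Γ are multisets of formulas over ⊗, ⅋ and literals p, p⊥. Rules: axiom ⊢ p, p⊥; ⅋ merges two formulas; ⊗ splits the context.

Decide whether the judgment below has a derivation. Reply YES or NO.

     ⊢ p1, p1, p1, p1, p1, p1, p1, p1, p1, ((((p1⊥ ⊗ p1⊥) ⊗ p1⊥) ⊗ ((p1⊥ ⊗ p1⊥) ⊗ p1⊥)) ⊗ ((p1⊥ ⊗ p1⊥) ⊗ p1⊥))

Derivation trace:
[⊗]  ⊢ p1, p1, p1, p1, p1, p1, p1, p1, p1, ((((p1⊥ ⊗ p1⊥) ⊗ p1⊥) ⊗ ((p1⊥ ⊗ p1⊥) ⊗ p1⊥)) ⊗ ((p1⊥ ⊗ p1⊥) ⊗ p1⊥))
  [⊗]  ⊢ p1, p1, p1, p1, p1, p1, (((p1⊥ ⊗ p1⊥) ⊗ p1⊥) ⊗ ((p1⊥ ⊗ p1⊥) ⊗ p1⊥))
    [⊗]  ⊢ p1, p1, p1, ((p1⊥ ⊗ p1⊥) ⊗ p1⊥)
      [⊗]  ⊢ p1, p1, (p1⊥ ⊗ p1⊥)
        [Ax]  ⊢ p1, p1⊥
        [Ax]  ⊢ p1, p1⊥
      [Ax]  ⊢ p1, p1⊥
    [⊗]  ⊢ p1, p1, p1, ((p1⊥ ⊗ p1⊥) ⊗ p1⊥)
      [⊗]  ⊢ p1, p1, (p1⊥ ⊗ p1⊥)
        [Ax]  ⊢ p1, p1⊥
        [Ax]  ⊢ p1, p1⊥
      [Ax]  ⊢ p1, p1⊥
  [⊗]  ⊢ p1, p1, p1, ((p1⊥ ⊗ p1⊥) ⊗ p1⊥)
    [⊗]  ⊢ p1, p1, (p1⊥ ⊗ p1⊥)
      [Ax]  ⊢ p1, p1⊥
      [Ax]  ⊢ p1, p1⊥
    [Ax]  ⊢ p1, p1⊥

Result: YES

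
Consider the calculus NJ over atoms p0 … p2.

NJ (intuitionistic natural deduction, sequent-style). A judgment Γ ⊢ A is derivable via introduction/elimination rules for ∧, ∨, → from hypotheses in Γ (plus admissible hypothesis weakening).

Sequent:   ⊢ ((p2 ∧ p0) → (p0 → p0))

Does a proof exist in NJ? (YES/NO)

Derivation trace:
[→I]  ⊢ ((p2 ∧ p0) → (p0 → p0))
  [Wk] (p2 ∧ p0) ⊢ (p0 → p0)
    [→I]  ⊢ (p0 → p0)
      [Ax] p0 ⊢ p0

Result: YES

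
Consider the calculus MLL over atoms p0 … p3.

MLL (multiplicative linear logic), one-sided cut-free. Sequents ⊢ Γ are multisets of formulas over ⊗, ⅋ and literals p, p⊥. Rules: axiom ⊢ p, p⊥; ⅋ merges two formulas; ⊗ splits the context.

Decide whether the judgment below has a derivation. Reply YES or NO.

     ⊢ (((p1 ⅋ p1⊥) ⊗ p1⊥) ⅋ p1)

Derivation trace:
[⅋]  ⊢ (((p1 ⅋ p1⊥) ⊗ p1⊥) ⅋ p1)
  [⊗]  ⊢ p1, ((p1 ⅋ p1⊥) ⊗ p1⊥)
    [⅋]  ⊢ (p1 ⅋ p1⊥)
      [Ax]  ⊢ p1, p1⊥
    [Ax]  ⊢ p1, p1⊥

Result: YES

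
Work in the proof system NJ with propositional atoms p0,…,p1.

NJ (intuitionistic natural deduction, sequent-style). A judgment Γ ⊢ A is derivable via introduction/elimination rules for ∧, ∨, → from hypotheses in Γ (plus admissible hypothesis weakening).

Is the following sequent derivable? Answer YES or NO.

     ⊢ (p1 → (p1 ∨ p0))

Derivation trace:
[→I]  ⊢ (p1 → (p1 ∨ p0))
  [∨I₁] p1 ⊢ (p1 ∨ p0)
    [Ax] p1 ⊢ p1

Result: YES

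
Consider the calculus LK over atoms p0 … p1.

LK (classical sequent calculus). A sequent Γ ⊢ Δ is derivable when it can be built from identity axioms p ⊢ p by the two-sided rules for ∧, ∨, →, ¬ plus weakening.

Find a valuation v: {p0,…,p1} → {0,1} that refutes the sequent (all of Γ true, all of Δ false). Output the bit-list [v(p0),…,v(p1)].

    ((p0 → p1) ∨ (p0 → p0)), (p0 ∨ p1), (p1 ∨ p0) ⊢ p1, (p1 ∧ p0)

Truth-table refutation:
  v=00: Γ:[((p0 → p1) ∨ (p0 → p0))=T, (p0 ∨ p1)=F, (p1 ∨ p0)=F] Δ:[p1=F, (p1 ∧ p0)=F] refutes=False
  v=01: Γ:[((p0 → p1) ∨ (p0 → p0))=T, (p0 ∨ p1)=T, (p1 ∨ p0)=T] Δ:[p1=T, (p1 ∧ p0)=F] refutes=False
  v=10: Γ:[((p0 → p1) ∨ (p0 → p0))=T, (p0 ∨ p1)=T, (p1 ∨ p0)=T] Δ:[p1=F, (p1 ∧ p0)=F] refutes=True  ← countermodel

Result: [1, 0]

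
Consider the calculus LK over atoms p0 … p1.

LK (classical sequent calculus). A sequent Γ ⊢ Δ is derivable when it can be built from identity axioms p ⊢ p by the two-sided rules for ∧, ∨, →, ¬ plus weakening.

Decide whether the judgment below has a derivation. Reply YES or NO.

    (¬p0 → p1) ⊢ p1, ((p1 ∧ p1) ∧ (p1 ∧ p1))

Enumerate valuations to refute Γ ⊢ Δ:
  v=00: Γ:[(¬p0 → p1)=F] Δ:[p1=F, ((p1 ∧ p1) ∧ (p1 ∧ p1))=F] refutes=False
  v=01: Γ:[(¬p0 → p1)=T] Δ:[p1=T, ((p1 ∧ p1) ∧ (p1 ∧ p1))=T] refutes=False
  v=10: Γ:[(¬p0 → p1)=T] Δ:[p1=F, ((p1 ∧ p1) ∧ (p1 ∧ p1))=F] refutes=True  ← countermodel

Result: NO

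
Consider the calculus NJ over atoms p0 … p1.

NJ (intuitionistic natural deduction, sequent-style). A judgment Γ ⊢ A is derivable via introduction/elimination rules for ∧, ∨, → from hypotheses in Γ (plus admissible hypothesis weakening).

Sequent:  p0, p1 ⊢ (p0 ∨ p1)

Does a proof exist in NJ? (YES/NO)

Proof tree:
[∨I₁] p0, p1 ⊢ (p0 ∨ p1)
  [Wk] p0, p1 ⊢ p0
    [Ax] p0 ⊢ p0

Result: YES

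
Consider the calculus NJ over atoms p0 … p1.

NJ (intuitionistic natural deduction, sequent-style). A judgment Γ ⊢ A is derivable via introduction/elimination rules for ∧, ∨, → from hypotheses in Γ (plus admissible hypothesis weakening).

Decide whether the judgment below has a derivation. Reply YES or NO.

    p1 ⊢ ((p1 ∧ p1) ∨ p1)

Proof tree:
[∨I₁] p1 ⊢ ((p1 ∧ p1) ∨ p1)
  [∧I] p1 ⊢ (p1 ∧ p1)
    [Ax] p1 ⊢ p1
    [Ax] p1 ⊢ p1

Result: YES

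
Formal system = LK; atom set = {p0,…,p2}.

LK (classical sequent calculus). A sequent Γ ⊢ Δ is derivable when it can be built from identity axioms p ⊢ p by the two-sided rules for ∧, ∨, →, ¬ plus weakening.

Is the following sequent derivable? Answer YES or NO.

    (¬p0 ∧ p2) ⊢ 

Truth-table refutation:
  v=000: Γ:[(¬p0 ∧ p2)=F] Δ:[] refutes=False
  v=001: Γ:[(¬p0 ∧ p2)=T] Δ:[] refutes=True  ← countermodel

Result: NO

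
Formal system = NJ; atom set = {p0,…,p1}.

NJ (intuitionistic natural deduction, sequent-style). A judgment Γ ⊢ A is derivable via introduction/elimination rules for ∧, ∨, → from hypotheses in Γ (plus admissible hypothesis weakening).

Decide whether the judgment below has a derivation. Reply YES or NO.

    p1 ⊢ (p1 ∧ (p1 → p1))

Derivation (root first):
[∧I] p1 ⊢ (p1 ∧ (p1 → p1))
  [Wk] p1, p1 ⊢ p1
    [→E] p1 ⊢ p1
      [→I]  ⊢ (p1 → p1)
        [Ax] p1 ⊢ p1
      [Ax] p1 ⊢ p1
  [→I]  ⊢ (p1 → p1)
    [Ax] p1 ⊢ p1

Result: YES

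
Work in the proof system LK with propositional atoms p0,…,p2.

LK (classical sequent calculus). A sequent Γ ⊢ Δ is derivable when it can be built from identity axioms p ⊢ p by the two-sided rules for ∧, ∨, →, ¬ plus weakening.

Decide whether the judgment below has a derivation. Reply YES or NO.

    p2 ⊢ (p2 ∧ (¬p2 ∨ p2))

Derivation (root first):
[∧R] p2 ⊢ (p2 ∧ (¬p2 ∨ p2))
  [Ax] p2 ⊢ p2
  [∨R]  ⊢ (¬p2 ∨ p2)
    [¬R]  ⊢ p2, ¬p2
      [Ax] p2 ⊢ p2

Result: YES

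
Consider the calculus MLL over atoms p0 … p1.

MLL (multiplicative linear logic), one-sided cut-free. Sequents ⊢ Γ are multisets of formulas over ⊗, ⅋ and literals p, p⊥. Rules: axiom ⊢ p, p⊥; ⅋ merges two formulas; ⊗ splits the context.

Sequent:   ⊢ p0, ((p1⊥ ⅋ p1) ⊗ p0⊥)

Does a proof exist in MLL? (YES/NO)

Derivation (root first):
[⊗]  ⊢ p0, ((p1⊥ ⅋ p1) ⊗ p0⊥)
  [⅋]  ⊢ (p1⊥ ⅋ p1)
    [Ax]  ⊢ p1, p1⊥
  [Ax]  ⊢ p0, p0⊥

Result: YES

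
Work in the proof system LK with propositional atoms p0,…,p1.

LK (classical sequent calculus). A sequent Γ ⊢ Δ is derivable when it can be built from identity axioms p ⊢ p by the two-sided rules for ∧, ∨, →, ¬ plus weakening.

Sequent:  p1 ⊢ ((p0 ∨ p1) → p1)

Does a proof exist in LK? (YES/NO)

Derivation trace:
[→R] p1 ⊢ ((p0 ∨ p1) → p1)
  [∨L] p1, (p0 ∨ p1) ⊢ p1
    [WL] p1, p0 ⊢ p1
      [Ax] p1 ⊢ p1
    [Ax] p1 ⊢ p1

Result: YES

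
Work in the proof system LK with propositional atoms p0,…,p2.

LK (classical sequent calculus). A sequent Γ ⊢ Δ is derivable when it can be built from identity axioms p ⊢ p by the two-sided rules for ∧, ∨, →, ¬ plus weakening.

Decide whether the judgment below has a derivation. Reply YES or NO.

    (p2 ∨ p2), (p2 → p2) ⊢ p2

Proof tree:
[→L] (p2 ∨ p2), (p2 → p2) ⊢ p2
  [∨L] (p2 ∨ p2) ⊢ p2
    [Ax] p2 ⊢ p2
    [Ax] p2 ⊢ p2
  [Ax] p2 ⊢ p2

Result: YES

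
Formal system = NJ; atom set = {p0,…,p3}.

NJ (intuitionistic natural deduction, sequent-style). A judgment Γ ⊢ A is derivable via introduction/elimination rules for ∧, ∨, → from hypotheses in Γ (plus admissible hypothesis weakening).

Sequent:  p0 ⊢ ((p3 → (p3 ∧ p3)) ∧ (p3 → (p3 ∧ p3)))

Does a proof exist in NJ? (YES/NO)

Derivation trace:
[Wk] p0 ⊢ ((p3 → (p3 ∧ p3)) ∧ (p3 → (p3 ∧ p3)))
  [∧I]  ⊢ ((p3 → (p3 ∧ p3)) ∧ (p3 → (p3 ∧ p3)))
    [→I]  ⊢ (p3 → (p3 ∧ p3))
      [∧I] p3 ⊢ (p3 ∧ p3)
        [Ax] p3 ⊢ p3
        [Ax] p3 ⊢ p3
    [→I]  ⊢ (p3 → (p3 ∧ p3))
      [∧I] p3 ⊢ (p3 ∧ p3)
        [Ax] p3 ⊢ p3
        [Ax] p3 ⊢ p3

Result: YES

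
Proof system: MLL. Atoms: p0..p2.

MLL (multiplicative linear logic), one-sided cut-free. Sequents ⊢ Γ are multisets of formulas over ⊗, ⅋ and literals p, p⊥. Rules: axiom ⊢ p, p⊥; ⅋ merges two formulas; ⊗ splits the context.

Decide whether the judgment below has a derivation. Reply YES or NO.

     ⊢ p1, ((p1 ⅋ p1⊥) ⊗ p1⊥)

Proof tree:
[⊗]  ⊢ p1, ((p1 ⅋ p1⊥) ⊗ p1⊥)
  [⅋]  ⊢ (p1 ⅋ p1⊥)
    [Ax]  ⊢ p1, p1⊥
  [Ax]  ⊢ p1, p1⊥

Result: YES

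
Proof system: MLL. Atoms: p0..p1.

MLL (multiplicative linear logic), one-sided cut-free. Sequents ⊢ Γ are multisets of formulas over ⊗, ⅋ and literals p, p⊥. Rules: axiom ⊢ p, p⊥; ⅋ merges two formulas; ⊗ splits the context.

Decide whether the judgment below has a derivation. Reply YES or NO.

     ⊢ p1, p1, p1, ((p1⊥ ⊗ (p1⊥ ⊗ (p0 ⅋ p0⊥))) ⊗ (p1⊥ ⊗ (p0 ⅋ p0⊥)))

Derivation (root first):
[⊗]  ⊢ p1, p1, p1, ((p1⊥ ⊗ (p1⊥ ⊗ (p0 ⅋ p0⊥))) ⊗ (p1⊥ ⊗ (p0 ⅋ p0⊥)))
  [⊗]  ⊢ p1, p1, (p1⊥ ⊗ (p1⊥ ⊗ (p0 ⅋ p0⊥)))
    [Ax]  ⊢ p1, p1⊥
    [⊗]  ⊢ p1, (p1⊥ ⊗ (p0 ⅋ p0⊥))
      [Ax]  ⊢ p1, p1⊥
      [⅋]  ⊢ (p0 ⅋ p0⊥)
        [Ax]  ⊢ p0, p0⊥
  [⊗]  ⊢ p1, (p1⊥ ⊗ (p0 ⅋ p0⊥))
    [Ax]  ⊢ p1, p1⊥
    [⅋]  ⊢ (p0 ⅋ p0⊥)
      [Ax]  ⊢ p0, p0⊥

Result: YES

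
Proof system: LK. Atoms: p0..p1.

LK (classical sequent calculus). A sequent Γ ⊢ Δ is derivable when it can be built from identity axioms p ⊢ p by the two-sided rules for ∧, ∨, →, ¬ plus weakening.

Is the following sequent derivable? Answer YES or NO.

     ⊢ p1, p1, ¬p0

Enumerate valuations to refute Γ ⊢ Δ:
  v=00: Γ:[] Δ:[p1=F, p1=F, ¬p0=T] refutes=False
  v=01: Γ:[] Δ:[p1=T, p1=T, ¬p0=T] refutes=False
  v=10: Γ:[] Δ:[p1=F, p1=F, ¬p0=F] refutes=True  ← countermodel

Result: NO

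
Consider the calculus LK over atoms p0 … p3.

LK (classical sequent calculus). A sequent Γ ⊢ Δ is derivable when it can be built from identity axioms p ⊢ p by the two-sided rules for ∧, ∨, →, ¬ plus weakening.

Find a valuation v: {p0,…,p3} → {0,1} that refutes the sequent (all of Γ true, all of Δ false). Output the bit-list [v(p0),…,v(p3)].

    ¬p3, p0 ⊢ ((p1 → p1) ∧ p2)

Enumerate valuations to refute Γ ⊢ Δ:
  v=0000: Γ:[¬p3=T, p0=F] Δ:[((p1 → p1) ∧ p2)=F] refutes=False
  v=0001: Γ:[¬p3=F, p0=F] Δ:[((p1 → p1) ∧ p2)=F] refutes=False
  v=0010: Γ:[¬p3=T, p0=F] Δ:[((p1 → p1) ∧ p2)=T] refutes=False
  v=0011: Γ:[¬p3=F, p0=F] Δ:[((p1 → p1) ∧ p2)=T] refutes=False
  v=0100: Γ:[¬p3=T, p0=F] Δ:[((p1 → p1) ∧ p2)=F] refutes=False
  v=0101: Γ:[¬p3=F, p0=F] Δ:[((p1 → p1) ∧ p2)=F] refutes=False
  v=0110: Γ:[¬p3=T, p0=F] Δ:[((p1 → p1) ∧ p2)=T] refutes=False
  v=0111: Γ:[¬p3=F, p0=F] Δ:[((p1 → p1) ∧ p2)=T] refutes=False
  v=1000: Γ:[¬p3=T, p0=T] Δ:[((p1 → p1) ∧ p2)=F] refutes=True  ← countermodel

Result: [1, 0, 0, 0]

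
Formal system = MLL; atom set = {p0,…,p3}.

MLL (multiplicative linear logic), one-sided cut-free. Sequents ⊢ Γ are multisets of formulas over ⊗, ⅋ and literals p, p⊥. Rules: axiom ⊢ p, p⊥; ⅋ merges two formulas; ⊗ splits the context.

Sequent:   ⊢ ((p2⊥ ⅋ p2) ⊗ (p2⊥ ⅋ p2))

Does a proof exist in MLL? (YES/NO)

Proof tree:
[⊗]  ⊢ ((p2⊥ ⅋ p2) ⊗ (p2⊥ ⅋ p2))
  [⅋]  ⊢ (p2⊥ ⅋ p2)
    [Ax]  ⊢ p2, p2⊥
  [⅋]  ⊢ (p2⊥ ⅋ p2)
    [Ax]  ⊢ p2, p2⊥

Result: YES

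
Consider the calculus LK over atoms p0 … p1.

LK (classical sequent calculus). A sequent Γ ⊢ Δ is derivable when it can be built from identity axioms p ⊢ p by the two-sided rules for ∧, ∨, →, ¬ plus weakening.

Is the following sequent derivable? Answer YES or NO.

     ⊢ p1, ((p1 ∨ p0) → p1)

Enumerate valuations to refute Γ ⊢ Δ:
  v=00: Γ:[] Δ:[p1=F, ((p1 ∨ p0) → p1)=T] refutes=False
  v=01: Γ:[] Δ:[p1=T, ((p1 ∨ p0) → p1)=T] refutes=False
  v=10: Γ:[] Δ:[p1=F, ((p1 ∨ p0) → p1)=F] refutes=True  ← countermodel

Result: NO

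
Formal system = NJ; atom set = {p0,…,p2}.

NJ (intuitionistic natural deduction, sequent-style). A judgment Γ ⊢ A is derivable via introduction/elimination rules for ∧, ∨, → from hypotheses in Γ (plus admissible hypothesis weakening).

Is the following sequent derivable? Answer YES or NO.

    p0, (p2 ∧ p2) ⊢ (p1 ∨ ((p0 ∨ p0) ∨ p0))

Proof tree:
[∨I₂] p0, (p2 ∧ p2) ⊢ (p1 ∨ ((p0 ∨ p0) ∨ p0))
  [∨I₁] p0, (p2 ∧ p2) ⊢ ((p0 ∨ p0) ∨ p0)
    [∨I₂] p0, (p2 ∧ p2) ⊢ (p0 ∨ p0)
      [Wk] p0, (p2 ∧ p2) ⊢ p0
        [Ax] p0 ⊢ p0

Result: YES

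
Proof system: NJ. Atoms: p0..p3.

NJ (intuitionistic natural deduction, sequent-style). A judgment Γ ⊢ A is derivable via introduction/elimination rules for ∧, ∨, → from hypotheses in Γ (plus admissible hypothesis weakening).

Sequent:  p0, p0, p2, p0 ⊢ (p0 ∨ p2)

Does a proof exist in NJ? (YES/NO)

Derivation trace:
[∨I₁] p0, p0, p2, p0 ⊢ (p0 ∨ p2)
  [Wk] p0, p0, p2, p0 ⊢ p0
    [Wk] p0, p0, p2 ⊢ p0
      [Wk] p0, p0 ⊢ p0
        [Ax] p0 ⊢ p0

Result: YES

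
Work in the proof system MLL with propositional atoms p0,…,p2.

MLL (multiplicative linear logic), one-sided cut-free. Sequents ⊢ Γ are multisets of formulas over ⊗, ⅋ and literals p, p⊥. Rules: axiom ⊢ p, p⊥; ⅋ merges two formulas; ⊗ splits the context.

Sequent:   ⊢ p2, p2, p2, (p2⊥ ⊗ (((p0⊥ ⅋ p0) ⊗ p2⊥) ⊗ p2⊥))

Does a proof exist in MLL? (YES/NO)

Proof tree:
[⊗]  ⊢ p2, p2, p2, (p2⊥ ⊗ (((p0⊥ ⅋ p0) ⊗ p2⊥) ⊗ p2⊥))
  [Ax]  ⊢ p2, p2⊥
  [⊗]  ⊢ p2, p2, (((p0⊥ ⅋ p0) ⊗ p2⊥) ⊗ p2⊥)
    [⊗]  ⊢ p2, ((p0⊥ ⅋ p0) ⊗ p2⊥)
      [⅋]  ⊢ (p0⊥ ⅋ p0)
        [Ax]  ⊢ p0, p0⊥
      [Ax]  ⊢ p2, p2⊥
    [Ax]  ⊢ p2, p2⊥

Result: YES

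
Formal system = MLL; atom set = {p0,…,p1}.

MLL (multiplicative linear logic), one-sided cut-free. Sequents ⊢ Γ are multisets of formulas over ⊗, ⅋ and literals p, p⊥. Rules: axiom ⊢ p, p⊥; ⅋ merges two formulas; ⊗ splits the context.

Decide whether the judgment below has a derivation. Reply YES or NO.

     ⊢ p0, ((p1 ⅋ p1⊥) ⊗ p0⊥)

Derivation trace:
[⊗]  ⊢ p0, ((p1 ⅋ p1⊥) ⊗ p0⊥)
  [⅋]  ⊢ (p1 ⅋ p1⊥)
    [Ax]  ⊢ p1, p1⊥
  [Ax]  ⊢ p0, p0⊥

Result: YES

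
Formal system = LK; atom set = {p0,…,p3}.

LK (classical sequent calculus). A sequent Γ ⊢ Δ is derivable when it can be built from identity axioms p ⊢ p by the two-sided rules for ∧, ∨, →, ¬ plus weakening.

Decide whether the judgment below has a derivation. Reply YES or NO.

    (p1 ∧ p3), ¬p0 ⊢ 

Truth-table refutation:
  v=0000: Γ:[(p1 ∧ p3)=F, ¬p0=T] Δ:[] refutes=False
  v=0001: Γ:[(p1 ∧ p3)=F, ¬p0=T] Δ:[] refutes=False
  v=0010: Γ:[(p1 ∧ p3)=F, ¬p0=T] Δ:[] refutes=False
  v=0011: Γ:[(p1 ∧ p3)=F, ¬p0=T] Δ:[] refutes=False
  v=0100: Γ:[(p1 ∧ p3)=F, ¬p0=T] Δ:[] refutes=False
  v=0101: Γ:[(p1 ∧ p3)=T, ¬p0=T] Δ:[] refutes=True  ← countermodel

Result: NO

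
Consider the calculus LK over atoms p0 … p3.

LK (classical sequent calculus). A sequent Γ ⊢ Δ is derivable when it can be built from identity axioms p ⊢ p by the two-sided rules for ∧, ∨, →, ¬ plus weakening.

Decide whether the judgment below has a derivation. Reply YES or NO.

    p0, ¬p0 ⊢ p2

Derivation (root first):
[¬L] p0, ¬p0 ⊢ p2
  [WR] p0 ⊢ p0, p2
    [Ax] p0 ⊢ p0

Result: YES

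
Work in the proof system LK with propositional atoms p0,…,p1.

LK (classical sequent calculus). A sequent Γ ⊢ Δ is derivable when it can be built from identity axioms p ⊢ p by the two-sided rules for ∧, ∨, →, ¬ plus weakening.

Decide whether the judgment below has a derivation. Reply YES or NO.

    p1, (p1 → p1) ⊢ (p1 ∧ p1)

Proof tree:
[∧R] p1, (p1 → p1) ⊢ (p1 ∧ p1)
  [Ax] p1 ⊢ p1
  [→L] p1, (p1 → p1) ⊢ p1
    [Ax] p1 ⊢ p1
    [Ax] p1 ⊢ p1

Result: YES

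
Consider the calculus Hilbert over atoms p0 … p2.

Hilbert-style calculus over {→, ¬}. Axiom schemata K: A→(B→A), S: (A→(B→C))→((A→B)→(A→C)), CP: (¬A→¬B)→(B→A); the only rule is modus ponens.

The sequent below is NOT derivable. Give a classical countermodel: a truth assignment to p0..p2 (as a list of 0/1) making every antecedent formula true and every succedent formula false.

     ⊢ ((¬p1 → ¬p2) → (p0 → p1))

Search for a countermodel by truth-table:
  v=000: Γ:[] Δ:[((¬p1 → ¬p2) → (p0 → p1))=T] refutes=False
  v=001: Γ:[] Δ:[((¬p1 → ¬p2) → (p0 → p1))=T] refutes=False
  v=010: Γ:[] Δ:[((¬p1 → ¬p2) → (p0 → p1))=T] refutes=False
  v=011: Γ:[] Δ:[((¬p1 → ¬p2) → (p0 → p1))=T] refutes=False
  v=100: Γ:[] Δ:[((¬p1 → ¬p2) → (p0 → p1))=F] refutes=True  ← countermodel

Result: [1, 0, 0]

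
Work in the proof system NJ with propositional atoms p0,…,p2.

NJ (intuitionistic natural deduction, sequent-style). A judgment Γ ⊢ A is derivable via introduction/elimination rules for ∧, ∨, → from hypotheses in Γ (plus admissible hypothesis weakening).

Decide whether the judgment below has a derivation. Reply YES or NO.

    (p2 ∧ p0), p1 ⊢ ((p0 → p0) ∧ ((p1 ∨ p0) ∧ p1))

Derivation trace:
[∧I] (p2 ∧ p0), p1 ⊢ ((p0 → p0) ∧ ((p1 ∨ p0) ∧ p1))
  [Wk] (p2 ∧ p0) ⊢ (p0 → p0)
    [→I]  ⊢ (p0 → p0)
      [Ax] p0 ⊢ p0
  [∧I] p1 ⊢ ((p1 ∨ p0) ∧ p1)
    [∨I₁] p1 ⊢ (p1 ∨ p0)
      [Ax] p1 ⊢ p1
    [Ax] p1 ⊢ p1

Result: YES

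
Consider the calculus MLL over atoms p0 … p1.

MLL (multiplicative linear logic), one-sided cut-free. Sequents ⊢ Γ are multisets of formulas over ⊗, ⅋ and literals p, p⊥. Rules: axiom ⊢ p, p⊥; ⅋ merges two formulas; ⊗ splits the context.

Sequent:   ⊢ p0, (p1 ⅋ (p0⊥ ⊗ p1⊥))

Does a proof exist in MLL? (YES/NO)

Proof tree:
[⅋]  ⊢ p0, (p1 ⅋ (p0⊥ ⊗ p1⊥))
  [⊗]  ⊢ p0, p1, (p0⊥ ⊗ p1⊥)
    [Ax]  ⊢ p0, p0⊥
    [Ax]  ⊢ p1, p1⊥

Result: YES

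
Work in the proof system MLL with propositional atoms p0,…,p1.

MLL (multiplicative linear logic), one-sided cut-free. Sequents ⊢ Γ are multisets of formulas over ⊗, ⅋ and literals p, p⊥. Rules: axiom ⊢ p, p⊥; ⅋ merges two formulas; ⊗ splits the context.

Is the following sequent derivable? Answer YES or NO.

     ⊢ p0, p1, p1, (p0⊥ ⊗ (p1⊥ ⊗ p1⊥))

Derivation trace:
[⊗]  ⊢ p0, p1, p1, (p0⊥ ⊗ (p1⊥ ⊗ p1⊥))
  [Ax]  ⊢ p0, p0⊥
  [⊗]  ⊢ p1, p1, (p1⊥ ⊗ p1⊥)
    [Ax]  ⊢ p1, p1⊥
    [Ax]  ⊢ p1, p1⊥

Result: YES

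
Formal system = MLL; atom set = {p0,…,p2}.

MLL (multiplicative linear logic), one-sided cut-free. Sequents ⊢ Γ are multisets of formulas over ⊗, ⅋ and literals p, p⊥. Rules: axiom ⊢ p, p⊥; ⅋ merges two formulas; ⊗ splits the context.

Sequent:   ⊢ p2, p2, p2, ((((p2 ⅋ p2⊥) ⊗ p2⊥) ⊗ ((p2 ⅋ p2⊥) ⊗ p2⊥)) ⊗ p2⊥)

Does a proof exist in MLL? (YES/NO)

Derivation trace:
[⊗]  ⊢ p2, p2, p2, ((((p2 ⅋ p2⊥) ⊗ p2⊥) ⊗ ((p2 ⅋ p2⊥) ⊗ p2⊥)) ⊗ p2⊥)
  [⊗]  ⊢ p2, p2, (((p2 ⅋ p2⊥) ⊗ p2⊥) ⊗ ((p2 ⅋ p2⊥) ⊗ p2⊥))
    [⊗]  ⊢ p2, ((p2 ⅋ p2⊥) ⊗ p2⊥)
      [⅋]  ⊢ (p2 ⅋ p2⊥)
        [Ax]  ⊢ p2, p2⊥
      [Ax]  ⊢ p2, p2⊥
    [⊗]  ⊢ p2, ((p2 ⅋ p2⊥) ⊗ p2⊥)
      [⅋]  ⊢ (p2 ⅋ p2⊥)
        [Ax]  ⊢ p2, p2⊥
      [Ax]  ⊢ p2, p2⊥
  [Ax]  ⊢ p2, p2⊥

Result: YES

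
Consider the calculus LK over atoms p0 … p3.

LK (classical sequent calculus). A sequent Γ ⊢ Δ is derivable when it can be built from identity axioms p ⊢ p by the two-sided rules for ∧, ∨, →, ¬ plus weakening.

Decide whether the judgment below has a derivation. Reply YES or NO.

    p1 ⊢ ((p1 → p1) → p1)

Derivation trace:
[→R] p1 ⊢ ((p1 → p1) → p1)
  [→L] p1, (p1 → p1) ⊢ p1
    [Ax] p1 ⊢ p1
    [Ax] p1 ⊢ p1

Result: YES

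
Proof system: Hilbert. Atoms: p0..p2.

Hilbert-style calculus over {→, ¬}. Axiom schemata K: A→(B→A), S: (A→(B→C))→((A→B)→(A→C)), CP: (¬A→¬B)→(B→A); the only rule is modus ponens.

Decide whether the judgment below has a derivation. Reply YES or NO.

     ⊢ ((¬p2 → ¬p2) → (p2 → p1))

Search for a countermodel by truth-table:
  v=000: Γ:[] Δ:[((¬p2 → ¬p2) → (p2 → p1))=T] refutes=False
  v=001: Γ:[] Δ:[((¬p2 → ¬p2) → (p2 → p1))=F] refutes=True  ← countermodel

Result: NO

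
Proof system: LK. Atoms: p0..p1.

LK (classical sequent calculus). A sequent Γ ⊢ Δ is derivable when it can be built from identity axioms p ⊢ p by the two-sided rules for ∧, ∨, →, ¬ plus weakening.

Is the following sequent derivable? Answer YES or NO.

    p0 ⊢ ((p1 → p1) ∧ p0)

Derivation (root first):
[∧R] p0 ⊢ ((p1 → p1) ∧ p0)
  [→R]  ⊢ (p1 → p1)
    [Ax] p1 ⊢ p1
  [Ax] p0 ⊢ p0

Result: YES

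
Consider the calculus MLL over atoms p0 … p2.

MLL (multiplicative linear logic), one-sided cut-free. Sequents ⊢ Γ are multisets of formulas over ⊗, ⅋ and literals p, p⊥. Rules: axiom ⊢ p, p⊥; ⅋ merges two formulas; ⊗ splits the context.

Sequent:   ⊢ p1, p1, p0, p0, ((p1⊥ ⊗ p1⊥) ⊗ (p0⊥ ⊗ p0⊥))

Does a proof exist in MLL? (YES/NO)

Proof tree:
[⊗]  ⊢ p1, p1, p0, p0, ((p1⊥ ⊗ p1⊥) ⊗ (p0⊥ ⊗ p0⊥))
  [⊗]  ⊢ p1, p1, (p1⊥ ⊗ p1⊥)
    [Ax]  ⊢ p1, p1⊥
    [Ax]  ⊢ p1, p1⊥
  [⊗]  ⊢ p0, p0, (p0⊥ ⊗ p0⊥)
    [Ax]  ⊢ p0, p0⊥
    [Ax]  ⊢ p0, p0⊥

Result: YES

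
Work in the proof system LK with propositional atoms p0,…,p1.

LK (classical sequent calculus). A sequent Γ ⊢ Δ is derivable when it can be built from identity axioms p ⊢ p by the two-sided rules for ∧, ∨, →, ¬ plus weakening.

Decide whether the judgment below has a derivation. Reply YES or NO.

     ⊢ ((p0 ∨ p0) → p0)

Derivation (root first):
[→R]  ⊢ ((p0 ∨ p0) → p0)
  [∨L] (p0 ∨ p0) ⊢ p0
    [Ax] p0 ⊢ p0
    [Ax] p0 ⊢ p0

Result: YES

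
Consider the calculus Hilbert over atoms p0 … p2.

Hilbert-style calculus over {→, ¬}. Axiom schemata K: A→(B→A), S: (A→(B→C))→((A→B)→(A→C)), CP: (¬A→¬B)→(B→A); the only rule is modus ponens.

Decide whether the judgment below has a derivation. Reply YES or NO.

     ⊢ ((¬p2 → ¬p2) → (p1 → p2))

Enumerate valuations to refute Γ ⊢ Δ:
  v=000: Γ:[] Δ:[((¬p2 → ¬p2) → (p1 → p2))=T] refutes=False
  v=001: Γ:[] Δ:[((¬p2 → ¬p2) → (p1 → p2))=T] refutes=False
  v=010: Γ:[] Δ:[((¬p2 → ¬p2) → (p1 → p2))=F] refutes=True  ← countermodel

Result: NO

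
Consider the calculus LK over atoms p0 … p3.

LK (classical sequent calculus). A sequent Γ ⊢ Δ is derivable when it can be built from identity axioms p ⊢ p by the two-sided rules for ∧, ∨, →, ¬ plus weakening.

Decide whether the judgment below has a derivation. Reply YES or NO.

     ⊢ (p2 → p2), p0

Derivation (root first):
[WR]  ⊢ (p2 → p2), p0
  [→R]  ⊢ (p2 → p2)
    [Ax] p2 ⊢ p2

Result: YES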